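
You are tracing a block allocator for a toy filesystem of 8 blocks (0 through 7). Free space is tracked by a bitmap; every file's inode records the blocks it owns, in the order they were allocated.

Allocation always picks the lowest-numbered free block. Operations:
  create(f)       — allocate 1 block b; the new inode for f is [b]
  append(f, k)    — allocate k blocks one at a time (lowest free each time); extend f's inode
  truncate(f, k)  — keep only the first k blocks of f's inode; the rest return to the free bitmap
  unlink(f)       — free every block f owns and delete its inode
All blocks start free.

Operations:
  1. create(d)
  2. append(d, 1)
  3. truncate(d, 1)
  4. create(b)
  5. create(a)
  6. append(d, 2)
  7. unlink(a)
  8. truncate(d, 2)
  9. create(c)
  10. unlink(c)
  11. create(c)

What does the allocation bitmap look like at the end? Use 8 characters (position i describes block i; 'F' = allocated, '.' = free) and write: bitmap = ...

[1] create(d) — d=0 (map F.......)
[2] append(d, 1) — d=0,1 (map FF......)
[3] truncate(d, 1) — d=0 (map F.......)
[4] create(b) — b=1 d=0 (map FF......)
[5] create(a) — a=2 b=1 d=0 (map FFF.....)
[6] append(d, 2) — a=2 b=1 d=0,3,4 (map FFFFF...)
[7] unlink(a) — b=1 d=0,3,4 (map FF.FF...)
[8] truncate(d, 2) — b=1 d=0,3 (map FF.F....)
[9] create(c) — b=1 c=2 d=0,3 (map FFFF....)
[10] unlink(c) — b=1 d=0,3 (map FF.F....)
[11] create(c) — b=1 c=2 d=0,3 (map FFFF....)

bitmap = FFFF....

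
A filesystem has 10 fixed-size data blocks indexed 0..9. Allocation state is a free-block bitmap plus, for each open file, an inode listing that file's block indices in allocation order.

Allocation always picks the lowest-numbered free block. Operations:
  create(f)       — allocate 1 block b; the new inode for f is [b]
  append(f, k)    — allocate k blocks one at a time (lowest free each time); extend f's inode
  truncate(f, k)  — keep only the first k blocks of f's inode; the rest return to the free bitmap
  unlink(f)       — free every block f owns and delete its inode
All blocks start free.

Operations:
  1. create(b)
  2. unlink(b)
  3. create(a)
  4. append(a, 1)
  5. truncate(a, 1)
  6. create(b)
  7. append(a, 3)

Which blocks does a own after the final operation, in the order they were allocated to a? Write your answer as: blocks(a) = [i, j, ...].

after create(b) → b:[0]  free=[F.........]
after unlink(b) →   free=[..........]
after create(a) → a:[0]  free=[F.........]
after append(a, 1) → a:[0, 1]  free=[FF........]
after truncate(a, 1) → a:[0]  free=[F.........]
after create(b) → a:[0], b:[1]  free=[FF........]
after append(a, 3) → a:[0, 2, 3, 4], b:[1]  free=[FFFFF.....]

blocks(a) = [0, 2, 3, 4]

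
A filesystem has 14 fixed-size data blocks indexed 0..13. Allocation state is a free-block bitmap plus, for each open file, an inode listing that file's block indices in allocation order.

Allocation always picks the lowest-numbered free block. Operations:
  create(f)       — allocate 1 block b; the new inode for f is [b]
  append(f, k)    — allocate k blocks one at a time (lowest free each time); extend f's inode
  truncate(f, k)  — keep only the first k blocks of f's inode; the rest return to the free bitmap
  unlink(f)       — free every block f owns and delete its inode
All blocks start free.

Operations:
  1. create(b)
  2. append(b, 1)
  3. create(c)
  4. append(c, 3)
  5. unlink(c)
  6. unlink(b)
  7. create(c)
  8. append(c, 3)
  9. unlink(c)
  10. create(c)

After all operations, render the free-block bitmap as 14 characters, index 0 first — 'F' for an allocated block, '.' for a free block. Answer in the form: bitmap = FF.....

[1] create(b) — b=0 (map F.............)
[2] append(b, 1) — b=0,1 (map FF............)
[3] create(c) — b=0,1 c=2 (map FFF...........)
[4] append(c, 3) — b=0,1 c=2,3,4,5 (map FFFFFF........)
[5] unlink(c) — b=0,1 (map FF............)
[6] unlink(b) —  (map ..............)
[7] create(c) — c=0 (map F.............)
[8] append(c, 3) — c=0,1,2,3 (map FFFF..........)
[9] unlink(c) —  (map ..............)
[10] create(c) — c=0 (map F.............)

bitmap = F.............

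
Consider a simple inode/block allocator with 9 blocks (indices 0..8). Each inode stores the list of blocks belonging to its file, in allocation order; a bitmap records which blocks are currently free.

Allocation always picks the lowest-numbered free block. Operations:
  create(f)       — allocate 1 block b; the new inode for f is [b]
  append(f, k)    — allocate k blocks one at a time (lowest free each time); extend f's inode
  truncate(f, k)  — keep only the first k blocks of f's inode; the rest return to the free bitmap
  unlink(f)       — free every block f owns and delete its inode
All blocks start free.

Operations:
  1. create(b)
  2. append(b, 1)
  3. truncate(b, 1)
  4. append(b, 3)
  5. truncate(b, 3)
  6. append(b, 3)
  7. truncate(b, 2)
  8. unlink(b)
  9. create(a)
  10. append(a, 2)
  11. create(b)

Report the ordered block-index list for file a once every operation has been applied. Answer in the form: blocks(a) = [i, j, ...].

  1. create(b)  ⇒  F........  {b→[0]}
  2. append(b, 1)  ⇒  FF.......  {b→[0, 1]}
  3. truncate(b, 1)  ⇒  F........  {b→[0]}
  4. append(b, 3)  ⇒  FFFF.....  {b→[0, 1, 2, 3]}
  5. truncate(b, 3)  ⇒  FFF......  {b→[0, 1, 2]}
  6. append(b, 3)  ⇒  FFFFFF...  {b→[0, 1, 2, 3, 4, 5]}
  7. truncate(b, 2)  ⇒  FF.......  {b→[0, 1]}
  8. unlink(b)  ⇒  .........  {}
  9. create(a)  ⇒  F........  {a→[0]}
  10. append(a, 2)  ⇒  FFF......  {a→[0, 1, 2]}
  11. create(b)  ⇒  FFFF.....  {a→[0, 1, 2]; b→[3]}

blocks(a) = [0, 1, 2]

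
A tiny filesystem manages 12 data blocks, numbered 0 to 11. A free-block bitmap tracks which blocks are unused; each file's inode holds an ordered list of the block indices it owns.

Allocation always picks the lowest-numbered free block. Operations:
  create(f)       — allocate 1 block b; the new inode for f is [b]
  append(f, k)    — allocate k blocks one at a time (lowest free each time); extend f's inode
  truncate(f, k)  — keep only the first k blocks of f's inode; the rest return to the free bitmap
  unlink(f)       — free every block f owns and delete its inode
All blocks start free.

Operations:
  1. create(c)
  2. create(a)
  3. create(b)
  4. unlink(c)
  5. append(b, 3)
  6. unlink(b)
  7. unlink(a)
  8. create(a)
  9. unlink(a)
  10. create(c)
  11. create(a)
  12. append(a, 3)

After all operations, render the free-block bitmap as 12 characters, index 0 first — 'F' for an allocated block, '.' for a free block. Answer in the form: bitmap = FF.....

after create(c) → c:[0]  free=[F...........]
after create(a) → a:[1], c:[0]  free=[FF..........]
after create(b) → a:[1], b:[2], c:[0]  free=[FFF.........]
after unlink(c) → a:[1], b:[2]  free=[.FF.........]
after append(b, 3) → a:[1], b:[2, 0, 3, 4]  free=[FFFFF.......]
after unlink(b) → a:[1]  free=[.F..........]
after unlink(a) →   free=[............]
after create(a) → a:[0]  free=[F...........]
after unlink(a) →   free=[............]
after create(c) → c:[0]  free=[F...........]
after create(a) → a:[1], c:[0]  free=[FF..........]
after append(a, 3) → a:[1, 2, 3, 4], c:[0]  free=[FFFFF.......]

bitmap = FFFFF.......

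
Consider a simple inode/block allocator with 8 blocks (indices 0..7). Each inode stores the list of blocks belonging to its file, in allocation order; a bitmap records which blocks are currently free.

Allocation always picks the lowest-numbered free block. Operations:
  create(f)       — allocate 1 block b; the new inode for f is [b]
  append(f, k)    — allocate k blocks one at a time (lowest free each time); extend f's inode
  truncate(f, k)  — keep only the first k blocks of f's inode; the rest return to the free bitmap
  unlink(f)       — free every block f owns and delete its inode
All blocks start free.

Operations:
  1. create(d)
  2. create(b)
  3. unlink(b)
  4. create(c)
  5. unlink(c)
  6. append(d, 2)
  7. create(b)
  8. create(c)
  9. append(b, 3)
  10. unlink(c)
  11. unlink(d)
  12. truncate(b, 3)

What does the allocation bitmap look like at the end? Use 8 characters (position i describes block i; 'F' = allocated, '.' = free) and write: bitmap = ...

bitmap = ...F.FF.

[1] create(d) — d=0 (map F.......)
[2] create(b) — b=1 d=0 (map FF......)
[3] unlink(b) — d=0 (map F.......)
[4] create(c) — c=1 d=0 (map FF......)
[5] unlink(c) — d=0 (map F.......)
[6] append(d, 2) — d=0,1,2 (map FFF.....)
[7] create(b) — b=3 d=0,1,2 (map FFFF....)
[8] create(c) — b=3 c=4 d=0,1,2 (map FFFFF...)
[9] append(b, 3) — b=3,5,6,7 c=4 d=0,1,2 (map FFFFFFFF)
[10] unlink(c) — b=3,5,6,7 d=0,1,2 (map FFFF.FFF)
[11] unlink(d) — b=3,5,6,7 (map ...F.FFF)
[12] truncate(b, 3) — b=3,5,6 (map ...F.FF.)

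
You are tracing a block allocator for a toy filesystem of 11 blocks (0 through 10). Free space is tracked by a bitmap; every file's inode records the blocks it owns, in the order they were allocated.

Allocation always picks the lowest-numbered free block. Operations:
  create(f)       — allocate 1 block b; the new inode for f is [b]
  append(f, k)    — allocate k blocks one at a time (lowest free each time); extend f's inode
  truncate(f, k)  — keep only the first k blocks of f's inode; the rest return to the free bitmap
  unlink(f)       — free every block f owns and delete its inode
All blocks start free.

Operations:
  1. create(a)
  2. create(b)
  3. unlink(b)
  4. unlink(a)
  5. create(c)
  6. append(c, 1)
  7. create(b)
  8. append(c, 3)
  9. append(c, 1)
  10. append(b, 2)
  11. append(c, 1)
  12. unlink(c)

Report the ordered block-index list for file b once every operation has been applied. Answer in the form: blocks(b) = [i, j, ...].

blocks(b) = [2, 7, 8]

  1. create(a)  ⇒  F..........  {a→[0]}
  2. create(b)  ⇒  FF.........  {a→[0]; b→[1]}
  3. unlink(b)  ⇒  F..........  {a→[0]}
  4. unlink(a)  ⇒  ...........  {}
  5. create(c)  ⇒  F..........  {c→[0]}
  6. append(c, 1)  ⇒  FF.........  {c→[0, 1]}
  7. create(b)  ⇒  FFF........  {b→[2]; c→[0, 1]}
  8. append(c, 3)  ⇒  FFFFFF.....  {b→[2]; c→[0, 1, 3, 4, 5]}
  9. append(c, 1)  ⇒  FFFFFFF....  {b→[2]; c→[0, 1, 3, 4, 5, 6]}
  10. append(b, 2)  ⇒  FFFFFFFFF..  {b→[2, 7, 8]; c→[0, 1, 3, 4, 5, 6]}
  11. append(c, 1)  ⇒  FFFFFFFFFF.  {b→[2, 7, 8]; c→[0, 1, 3, 4, 5, 6, 9]}
  12. unlink(c)  ⇒  ..F....FF..  {b→[2, 7, 8]}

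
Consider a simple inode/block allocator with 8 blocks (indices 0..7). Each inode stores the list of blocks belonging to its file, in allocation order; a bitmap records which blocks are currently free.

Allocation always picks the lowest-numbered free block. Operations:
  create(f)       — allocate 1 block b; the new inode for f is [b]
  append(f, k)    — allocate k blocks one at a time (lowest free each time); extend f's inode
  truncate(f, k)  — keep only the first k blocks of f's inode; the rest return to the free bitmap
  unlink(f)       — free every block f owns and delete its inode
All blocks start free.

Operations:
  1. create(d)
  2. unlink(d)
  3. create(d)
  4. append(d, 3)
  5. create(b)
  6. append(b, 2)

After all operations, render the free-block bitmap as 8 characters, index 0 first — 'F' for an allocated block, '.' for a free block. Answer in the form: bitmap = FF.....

bitmap = FFFFFFF.

create(d): bitmap=F....... | d=[0]
unlink(d): bitmap=........ | 
create(d): bitmap=F....... | d=[0]
append(d, 3): bitmap=FFFF.... | d=[0, 1, 2, 3]
create(b): bitmap=FFFFF... | b=[4] d=[0, 1, 2, 3]
append(b, 2): bitmap=FFFFFFF. | b=[4, 5, 6] d=[0, 1, 2, 3]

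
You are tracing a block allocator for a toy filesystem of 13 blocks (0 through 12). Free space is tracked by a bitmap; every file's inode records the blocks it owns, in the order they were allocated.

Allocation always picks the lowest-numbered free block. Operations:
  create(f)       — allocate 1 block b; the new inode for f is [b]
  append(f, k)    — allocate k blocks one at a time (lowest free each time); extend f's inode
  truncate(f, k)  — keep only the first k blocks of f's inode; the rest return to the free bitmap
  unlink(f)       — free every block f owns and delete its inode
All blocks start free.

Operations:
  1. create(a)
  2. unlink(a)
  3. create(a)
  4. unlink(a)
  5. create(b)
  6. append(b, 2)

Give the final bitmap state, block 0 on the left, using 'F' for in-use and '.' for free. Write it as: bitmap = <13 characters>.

bitmap = FFF..........

  1. create(a)  ⇒  F............  {a→[0]}
  2. unlink(a)  ⇒  .............  {}
  3. create(a)  ⇒  F............  {a→[0]}
  4. unlink(a)  ⇒  .............  {}
  5. create(b)  ⇒  F............  {b→[0]}
  6. append(b, 2)  ⇒  FFF..........  {b→[0, 1, 2]}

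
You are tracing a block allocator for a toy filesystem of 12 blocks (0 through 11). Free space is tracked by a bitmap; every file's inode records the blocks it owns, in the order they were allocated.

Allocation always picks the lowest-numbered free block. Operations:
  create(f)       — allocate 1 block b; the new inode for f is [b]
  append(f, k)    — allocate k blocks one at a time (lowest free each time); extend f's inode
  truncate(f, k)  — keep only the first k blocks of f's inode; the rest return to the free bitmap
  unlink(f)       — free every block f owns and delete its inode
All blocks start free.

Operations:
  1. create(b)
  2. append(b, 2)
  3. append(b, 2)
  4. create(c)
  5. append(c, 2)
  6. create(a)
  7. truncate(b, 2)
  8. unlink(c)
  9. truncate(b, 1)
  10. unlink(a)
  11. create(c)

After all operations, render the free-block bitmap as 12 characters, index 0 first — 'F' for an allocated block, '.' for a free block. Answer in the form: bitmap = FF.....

create(b): bitmap=F........... | b=[0]
append(b, 2): bitmap=FFF......... | b=[0, 1, 2]
append(b, 2): bitmap=FFFFF....... | b=[0, 1, 2, 3, 4]
create(c): bitmap=FFFFFF...... | b=[0, 1, 2, 3, 4] c=[5]
append(c, 2): bitmap=FFFFFFFF.... | b=[0, 1, 2, 3, 4] c=[5, 6, 7]
create(a): bitmap=FFFFFFFFF... | a=[8] b=[0, 1, 2, 3, 4] c=[5, 6, 7]
truncate(b, 2): bitmap=FF...FFFF... | a=[8] b=[0, 1] c=[5, 6, 7]
unlink(c): bitmap=FF......F... | a=[8] b=[0, 1]
truncate(b, 1): bitmap=F.......F... | a=[8] b=[0]
unlink(a): bitmap=F........... | b=[0]
create(c): bitmap=FF.......... | b=[0] c=[1]

bitmap = FF..........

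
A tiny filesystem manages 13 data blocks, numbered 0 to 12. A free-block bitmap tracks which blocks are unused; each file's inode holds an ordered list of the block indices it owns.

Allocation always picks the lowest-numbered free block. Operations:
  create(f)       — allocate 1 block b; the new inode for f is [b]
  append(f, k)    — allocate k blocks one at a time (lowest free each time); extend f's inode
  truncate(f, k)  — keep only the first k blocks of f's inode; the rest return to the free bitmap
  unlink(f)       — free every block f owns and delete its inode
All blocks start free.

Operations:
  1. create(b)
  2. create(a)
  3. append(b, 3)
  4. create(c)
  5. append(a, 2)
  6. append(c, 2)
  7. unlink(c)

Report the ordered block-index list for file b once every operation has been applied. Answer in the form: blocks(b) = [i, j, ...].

create(b): bitmap=F............ | b=[0]
create(a): bitmap=FF........... | a=[1] b=[0]
append(b, 3): bitmap=FFFFF........ | a=[1] b=[0, 2, 3, 4]
create(c): bitmap=FFFFFF....... | a=[1] b=[0, 2, 3, 4] c=[5]
append(a, 2): bitmap=FFFFFFFF..... | a=[1, 6, 7] b=[0, 2, 3, 4] c=[5]
append(c, 2): bitmap=FFFFFFFFFF... | a=[1, 6, 7] b=[0, 2, 3, 4] c=[5, 8, 9]
unlink(c): bitmap=FFFFF.FF..... | a=[1, 6, 7] b=[0, 2, 3, 4]

blocks(b) = [0, 2, 3, 4]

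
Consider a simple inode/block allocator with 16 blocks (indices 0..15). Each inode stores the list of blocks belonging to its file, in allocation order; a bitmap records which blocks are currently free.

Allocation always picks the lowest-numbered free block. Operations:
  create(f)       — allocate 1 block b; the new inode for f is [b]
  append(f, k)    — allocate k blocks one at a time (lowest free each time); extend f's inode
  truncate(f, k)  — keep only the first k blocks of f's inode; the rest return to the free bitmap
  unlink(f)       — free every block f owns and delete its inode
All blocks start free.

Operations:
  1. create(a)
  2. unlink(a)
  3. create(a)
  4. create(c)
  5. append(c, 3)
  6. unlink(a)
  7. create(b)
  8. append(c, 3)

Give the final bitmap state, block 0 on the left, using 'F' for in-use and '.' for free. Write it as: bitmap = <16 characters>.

bitmap = FFFFFFFF........

create(a): bitmap=F............... | a=[0]
unlink(a): bitmap=................ | 
create(a): bitmap=F............... | a=[0]
create(c): bitmap=FF.............. | a=[0] c=[1]
append(c, 3): bitmap=FFFFF........... | a=[0] c=[1, 2, 3, 4]
unlink(a): bitmap=.FFFF........... | c=[1, 2, 3, 4]
create(b): bitmap=FFFFF........... | b=[0] c=[1, 2, 3, 4]
append(c, 3): bitmap=FFFFFFFF........ | b=[0] c=[1, 2, 3, 4, 5, 6, 7]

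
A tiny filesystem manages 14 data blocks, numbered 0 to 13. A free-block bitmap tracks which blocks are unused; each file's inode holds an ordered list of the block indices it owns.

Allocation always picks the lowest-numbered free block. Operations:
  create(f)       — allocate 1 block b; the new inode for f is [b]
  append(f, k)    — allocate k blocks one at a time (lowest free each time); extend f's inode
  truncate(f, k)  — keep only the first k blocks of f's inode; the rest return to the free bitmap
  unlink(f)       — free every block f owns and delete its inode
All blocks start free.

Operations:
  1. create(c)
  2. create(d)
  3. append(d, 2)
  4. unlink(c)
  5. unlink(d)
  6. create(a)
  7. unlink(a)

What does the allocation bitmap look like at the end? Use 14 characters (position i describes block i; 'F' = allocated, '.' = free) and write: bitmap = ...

create(c): bitmap=F............. | c=[0]
create(d): bitmap=FF............ | c=[0] d=[1]
append(d, 2): bitmap=FFFF.......... | c=[0] d=[1, 2, 3]
unlink(c): bitmap=.FFF.......... | d=[1, 2, 3]
unlink(d): bitmap=.............. | 
create(a): bitmap=F............. | a=[0]
unlink(a): bitmap=.............. | 

bitmap = ..............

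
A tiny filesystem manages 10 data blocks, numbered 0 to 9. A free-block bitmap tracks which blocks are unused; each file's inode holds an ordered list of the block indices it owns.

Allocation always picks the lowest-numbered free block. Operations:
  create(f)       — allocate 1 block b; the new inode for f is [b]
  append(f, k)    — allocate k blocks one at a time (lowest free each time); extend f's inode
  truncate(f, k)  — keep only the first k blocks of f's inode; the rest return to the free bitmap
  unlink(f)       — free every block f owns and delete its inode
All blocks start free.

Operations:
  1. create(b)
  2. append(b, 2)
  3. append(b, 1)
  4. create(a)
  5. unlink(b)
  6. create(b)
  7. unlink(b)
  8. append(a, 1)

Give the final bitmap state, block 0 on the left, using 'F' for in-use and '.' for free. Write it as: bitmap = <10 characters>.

bitmap = F...F.....

create(b): bitmap=F......... | b=[0]
append(b, 2): bitmap=FFF....... | b=[0, 1, 2]
append(b, 1): bitmap=FFFF...... | b=[0, 1, 2, 3]
create(a): bitmap=FFFFF..... | a=[4] b=[0, 1, 2, 3]
unlink(b): bitmap=....F..... | a=[4]
create(b): bitmap=F...F..... | a=[4] b=[0]
unlink(b): bitmap=....F..... | a=[4]
append(a, 1): bitmap=F...F..... | a=[4, 0]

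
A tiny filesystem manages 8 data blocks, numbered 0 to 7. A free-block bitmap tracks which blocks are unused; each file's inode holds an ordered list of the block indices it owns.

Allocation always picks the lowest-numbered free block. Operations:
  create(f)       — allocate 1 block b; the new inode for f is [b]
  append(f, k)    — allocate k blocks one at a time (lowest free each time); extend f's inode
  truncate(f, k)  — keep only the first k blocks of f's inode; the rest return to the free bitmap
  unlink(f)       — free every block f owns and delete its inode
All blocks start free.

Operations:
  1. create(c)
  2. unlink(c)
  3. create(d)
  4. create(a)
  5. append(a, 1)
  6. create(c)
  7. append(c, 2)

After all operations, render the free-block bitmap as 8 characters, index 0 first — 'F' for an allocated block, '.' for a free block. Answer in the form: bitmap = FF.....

[1] create(c) — c=0 (map F.......)
[2] unlink(c) —  (map ........)
[3] create(d) — d=0 (map F.......)
[4] create(a) — a=1 d=0 (map FF......)
[5] append(a, 1) — a=1,2 d=0 (map FFF.....)
[6] create(c) — a=1,2 c=3 d=0 (map FFFF....)
[7] append(c, 2) — a=1,2 c=3,4,5 d=0 (map FFFFFF..)

bitmap = FFFFFF..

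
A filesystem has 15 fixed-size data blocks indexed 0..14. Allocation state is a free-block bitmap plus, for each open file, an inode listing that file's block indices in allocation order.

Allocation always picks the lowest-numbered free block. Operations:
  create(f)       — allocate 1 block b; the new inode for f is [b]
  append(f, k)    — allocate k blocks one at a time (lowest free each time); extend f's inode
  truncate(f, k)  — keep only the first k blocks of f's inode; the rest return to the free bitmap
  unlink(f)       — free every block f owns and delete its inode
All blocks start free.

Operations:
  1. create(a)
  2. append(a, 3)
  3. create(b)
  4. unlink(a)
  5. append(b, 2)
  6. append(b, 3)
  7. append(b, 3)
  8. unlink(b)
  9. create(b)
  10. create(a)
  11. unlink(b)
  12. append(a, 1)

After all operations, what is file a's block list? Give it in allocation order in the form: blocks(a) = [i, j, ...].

after create(a) → a:[0]  free=[F..............]
after append(a, 3) → a:[0, 1, 2, 3]  free=[FFFF...........]
after create(b) → a:[0, 1, 2, 3], b:[4]  free=[FFFFF..........]
after unlink(a) → b:[4]  free=[....F..........]
after append(b, 2) → b:[4, 0, 1]  free=[FF..F..........]
after append(b, 3) → b:[4, 0, 1, 2, 3, 5]  free=[FFFFFF.........]
after append(b, 3) → b:[4, 0, 1, 2, 3, 5, 6, 7, 8]  free=[FFFFFFFFF......]
after unlink(b) →   free=[...............]
after create(b) → b:[0]  free=[F..............]
after create(a) → a:[1], b:[0]  free=[FF.............]
after unlink(b) → a:[1]  free=[.F.............]
after append(a, 1) → a:[1, 0]  free=[FF.............]

blocks(a) = [1, 0]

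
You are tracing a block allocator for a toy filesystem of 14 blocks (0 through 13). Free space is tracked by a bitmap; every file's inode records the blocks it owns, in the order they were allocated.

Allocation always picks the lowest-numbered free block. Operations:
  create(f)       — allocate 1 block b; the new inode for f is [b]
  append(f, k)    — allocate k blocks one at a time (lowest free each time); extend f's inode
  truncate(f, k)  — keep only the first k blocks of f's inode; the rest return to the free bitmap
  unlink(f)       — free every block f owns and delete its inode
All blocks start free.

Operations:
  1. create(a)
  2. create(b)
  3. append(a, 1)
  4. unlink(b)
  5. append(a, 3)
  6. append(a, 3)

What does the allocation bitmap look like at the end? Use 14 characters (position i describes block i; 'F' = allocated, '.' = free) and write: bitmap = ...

bitmap = FFFFFFFF......

create(a): bitmap=F............. | a=[0]
create(b): bitmap=FF............ | a=[0] b=[1]
append(a, 1): bitmap=FFF........... | a=[0, 2] b=[1]
unlink(b): bitmap=F.F........... | a=[0, 2]
append(a, 3): bitmap=FFFFF......... | a=[0, 2, 1, 3, 4]
append(a, 3): bitmap=FFFFFFFF...... | a=[0, 2, 1, 3, 4, 5, 6, 7]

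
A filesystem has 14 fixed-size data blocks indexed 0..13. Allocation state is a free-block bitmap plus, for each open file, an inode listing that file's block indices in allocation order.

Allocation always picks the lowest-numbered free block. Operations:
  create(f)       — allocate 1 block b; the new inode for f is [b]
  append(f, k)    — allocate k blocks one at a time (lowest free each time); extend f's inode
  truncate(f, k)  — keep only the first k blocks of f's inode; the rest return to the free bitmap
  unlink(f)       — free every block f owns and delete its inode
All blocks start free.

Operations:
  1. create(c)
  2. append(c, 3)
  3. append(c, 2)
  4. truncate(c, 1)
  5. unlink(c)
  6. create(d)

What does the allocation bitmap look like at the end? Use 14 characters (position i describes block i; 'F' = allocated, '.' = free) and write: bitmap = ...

after create(c) → c:[0]  free=[F.............]
after append(c, 3) → c:[0, 1, 2, 3]  free=[FFFF..........]
after append(c, 2) → c:[0, 1, 2, 3, 4, 5]  free=[FFFFFF........]
after truncate(c, 1) → c:[0]  free=[F.............]
after unlink(c) →   free=[..............]
after create(d) → d:[0]  free=[F.............]

bitmap = F.............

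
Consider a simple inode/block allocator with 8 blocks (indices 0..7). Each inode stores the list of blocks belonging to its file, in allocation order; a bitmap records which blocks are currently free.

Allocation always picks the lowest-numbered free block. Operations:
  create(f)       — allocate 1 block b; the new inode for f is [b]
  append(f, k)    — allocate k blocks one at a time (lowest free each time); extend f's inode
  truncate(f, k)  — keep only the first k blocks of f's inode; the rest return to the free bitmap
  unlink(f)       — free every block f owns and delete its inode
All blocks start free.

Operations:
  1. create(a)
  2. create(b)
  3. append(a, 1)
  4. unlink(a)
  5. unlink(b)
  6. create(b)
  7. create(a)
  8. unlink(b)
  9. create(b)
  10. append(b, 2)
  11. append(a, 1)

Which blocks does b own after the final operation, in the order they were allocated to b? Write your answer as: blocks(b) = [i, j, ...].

blocks(b) = [0, 2, 3]

create(a): bitmap=F....... | a=[0]
create(b): bitmap=FF...... | a=[0] b=[1]
append(a, 1): bitmap=FFF..... | a=[0, 2] b=[1]
unlink(a): bitmap=.F...... | b=[1]
unlink(b): bitmap=........ | 
create(b): bitmap=F....... | b=[0]
create(a): bitmap=FF...... | a=[1] b=[0]
unlink(b): bitmap=.F...... | a=[1]
create(b): bitmap=FF...... | a=[1] b=[0]
append(b, 2): bitmap=FFFF.... | a=[1] b=[0, 2, 3]
append(a, 1): bitmap=FFFFF... | a=[1, 4] b=[0, 2, 3]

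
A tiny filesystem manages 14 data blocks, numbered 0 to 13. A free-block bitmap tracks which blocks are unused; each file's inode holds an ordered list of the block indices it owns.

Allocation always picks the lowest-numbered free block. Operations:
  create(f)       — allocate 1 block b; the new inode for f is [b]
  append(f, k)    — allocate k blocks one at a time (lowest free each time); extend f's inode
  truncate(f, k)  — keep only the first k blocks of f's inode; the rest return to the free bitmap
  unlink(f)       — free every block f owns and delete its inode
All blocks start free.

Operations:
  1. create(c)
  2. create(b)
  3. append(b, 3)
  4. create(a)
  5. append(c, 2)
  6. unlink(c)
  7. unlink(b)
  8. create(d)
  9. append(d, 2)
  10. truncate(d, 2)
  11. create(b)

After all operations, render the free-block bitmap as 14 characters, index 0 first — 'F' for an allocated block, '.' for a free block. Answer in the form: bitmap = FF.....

after create(c) → c:[0]  free=[F.............]
after create(b) → b:[1], c:[0]  free=[FF............]
after append(b, 3) → b:[1, 2, 3, 4], c:[0]  free=[FFFFF.........]
after create(a) → a:[5], b:[1, 2, 3, 4], c:[0]  free=[FFFFFF........]
after append(c, 2) → a:[5], b:[1, 2, 3, 4], c:[0, 6, 7]  free=[FFFFFFFF......]
after unlink(c) → a:[5], b:[1, 2, 3, 4]  free=[.FFFFF........]
after unlink(b) → a:[5]  free=[.....F........]
after create(d) → a:[5], d:[0]  free=[F....F........]
after append(d, 2) → a:[5], d:[0, 1, 2]  free=[FFF..F........]
after truncate(d, 2) → a:[5], d:[0, 1]  free=[FF...F........]
after create(b) → a:[5], b:[2], d:[0, 1]  free=[FFF..F........]

bitmap = FFF..F........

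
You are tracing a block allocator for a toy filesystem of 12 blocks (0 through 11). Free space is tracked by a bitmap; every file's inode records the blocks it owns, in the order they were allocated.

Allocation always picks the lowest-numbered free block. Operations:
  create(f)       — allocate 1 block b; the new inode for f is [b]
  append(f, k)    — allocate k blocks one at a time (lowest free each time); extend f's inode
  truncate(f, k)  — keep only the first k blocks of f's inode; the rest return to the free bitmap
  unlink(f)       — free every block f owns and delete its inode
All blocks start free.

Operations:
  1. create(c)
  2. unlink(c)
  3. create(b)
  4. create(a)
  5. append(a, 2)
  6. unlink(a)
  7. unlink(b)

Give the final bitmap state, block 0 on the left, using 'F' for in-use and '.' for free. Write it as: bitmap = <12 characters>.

bitmap = ............

[1] create(c) — c=0 (map F...........)
[2] unlink(c) —  (map ............)
[3] create(b) — b=0 (map F...........)
[4] create(a) — a=1 b=0 (map FF..........)
[5] append(a, 2) — a=1,2,3 b=0 (map FFFF........)
[6] unlink(a) — b=0 (map F...........)
[7] unlink(b) —  (map ............)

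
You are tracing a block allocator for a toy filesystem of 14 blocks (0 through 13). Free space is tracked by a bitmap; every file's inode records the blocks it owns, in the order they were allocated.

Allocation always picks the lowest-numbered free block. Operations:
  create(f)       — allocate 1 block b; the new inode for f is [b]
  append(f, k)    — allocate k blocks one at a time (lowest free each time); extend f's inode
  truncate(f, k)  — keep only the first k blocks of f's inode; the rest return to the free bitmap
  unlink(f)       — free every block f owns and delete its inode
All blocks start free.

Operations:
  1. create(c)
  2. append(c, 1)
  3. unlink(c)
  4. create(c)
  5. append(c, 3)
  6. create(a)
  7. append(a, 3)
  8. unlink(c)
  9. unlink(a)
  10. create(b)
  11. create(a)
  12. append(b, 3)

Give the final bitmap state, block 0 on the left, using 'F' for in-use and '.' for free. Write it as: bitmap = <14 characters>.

bitmap = FFFFF.........

  1. create(c)  ⇒  F.............  {c→[0]}
  2. append(c, 1)  ⇒  FF............  {c→[0, 1]}
  3. unlink(c)  ⇒  ..............  {}
  4. create(c)  ⇒  F.............  {c→[0]}
  5. append(c, 3)  ⇒  FFFF..........  {c→[0, 1, 2, 3]}
  6. create(a)  ⇒  FFFFF.........  {a→[4]; c→[0, 1, 2, 3]}
  7. append(a, 3)  ⇒  FFFFFFFF......  {a→[4, 5, 6, 7]; c→[0, 1, 2, 3]}
  8. unlink(c)  ⇒  ....FFFF......  {a→[4, 5, 6, 7]}
  9. unlink(a)  ⇒  ..............  {}
  10. create(b)  ⇒  F.............  {b→[0]}
  11. create(a)  ⇒  FF............  {a→[1]; b→[0]}
  12. append(b, 3)  ⇒  FFFFF.........  {a→[1]; b→[0, 2, 3, 4]}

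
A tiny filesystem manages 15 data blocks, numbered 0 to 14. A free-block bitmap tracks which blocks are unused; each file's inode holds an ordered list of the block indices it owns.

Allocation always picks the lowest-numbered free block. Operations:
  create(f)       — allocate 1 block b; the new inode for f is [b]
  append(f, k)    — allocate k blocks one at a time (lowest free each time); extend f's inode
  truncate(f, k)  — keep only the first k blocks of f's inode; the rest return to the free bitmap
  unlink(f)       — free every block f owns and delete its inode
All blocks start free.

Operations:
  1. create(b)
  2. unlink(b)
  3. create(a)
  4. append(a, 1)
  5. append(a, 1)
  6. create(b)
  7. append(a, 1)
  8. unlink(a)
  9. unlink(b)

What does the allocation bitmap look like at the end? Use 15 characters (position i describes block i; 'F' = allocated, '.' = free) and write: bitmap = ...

  1. create(b)  ⇒  F..............  {b→[0]}
  2. unlink(b)  ⇒  ...............  {}
  3. create(a)  ⇒  F..............  {a→[0]}
  4. append(a, 1)  ⇒  FF.............  {a→[0, 1]}
  5. append(a, 1)  ⇒  FFF............  {a→[0, 1, 2]}
  6. create(b)  ⇒  FFFF...........  {a→[0, 1, 2]; b→[3]}
  7. append(a, 1)  ⇒  FFFFF..........  {a→[0, 1, 2, 4]; b→[3]}
  8. unlink(a)  ⇒  ...F...........  {b→[3]}
  9. unlink(b)  ⇒  ...............  {}

bitmap = ...............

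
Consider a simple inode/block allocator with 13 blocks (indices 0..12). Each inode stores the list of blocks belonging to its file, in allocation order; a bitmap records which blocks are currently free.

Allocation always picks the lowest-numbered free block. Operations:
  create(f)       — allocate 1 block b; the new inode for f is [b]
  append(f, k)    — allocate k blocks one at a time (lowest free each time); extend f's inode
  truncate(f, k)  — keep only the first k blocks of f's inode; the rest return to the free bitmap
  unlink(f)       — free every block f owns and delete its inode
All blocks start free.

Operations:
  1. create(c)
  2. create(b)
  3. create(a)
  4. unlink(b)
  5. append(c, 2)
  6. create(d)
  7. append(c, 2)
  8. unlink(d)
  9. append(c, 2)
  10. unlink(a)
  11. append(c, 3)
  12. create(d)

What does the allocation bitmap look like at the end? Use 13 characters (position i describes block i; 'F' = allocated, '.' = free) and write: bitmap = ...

bitmap = FFFFFFFFFFF..

after create(c) → c:[0]  free=[F............]
after create(b) → b:[1], c:[0]  free=[FF...........]
after create(a) → a:[2], b:[1], c:[0]  free=[FFF..........]
after unlink(b) → a:[2], c:[0]  free=[F.F..........]
after append(c, 2) → a:[2], c:[0, 1, 3]  free=[FFFF.........]
after create(d) → a:[2], c:[0, 1, 3], d:[4]  free=[FFFFF........]
after append(c, 2) → a:[2], c:[0, 1, 3, 5, 6], d:[4]  free=[FFFFFFF......]
after unlink(d) → a:[2], c:[0, 1, 3, 5, 6]  free=[FFFF.FF......]
after append(c, 2) → a:[2], c:[0, 1, 3, 5, 6, 4, 7]  free=[FFFFFFFF.....]
after unlink(a) → c:[0, 1, 3, 5, 6, 4, 7]  free=[FF.FFFFF.....]
after append(c, 3) → c:[0, 1, 3, 5, 6, 4, 7, 2, 8, 9]  free=[FFFFFFFFFF...]
after create(d) → c:[0, 1, 3, 5, 6, 4, 7, 2, 8, 9], d:[10]  free=[FFFFFFFFFFF..]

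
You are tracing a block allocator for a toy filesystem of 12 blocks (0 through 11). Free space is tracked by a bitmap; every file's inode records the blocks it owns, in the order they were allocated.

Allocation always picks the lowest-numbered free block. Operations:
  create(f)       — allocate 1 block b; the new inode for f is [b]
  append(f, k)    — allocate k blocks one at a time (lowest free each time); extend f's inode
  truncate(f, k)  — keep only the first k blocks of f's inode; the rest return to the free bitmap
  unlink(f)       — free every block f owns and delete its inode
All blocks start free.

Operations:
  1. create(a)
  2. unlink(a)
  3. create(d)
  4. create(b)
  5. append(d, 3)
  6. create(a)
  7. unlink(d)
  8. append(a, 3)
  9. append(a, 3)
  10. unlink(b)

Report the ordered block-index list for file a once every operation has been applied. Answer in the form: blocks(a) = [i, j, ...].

after create(a) → a:[0]  free=[F...........]
after unlink(a) →   free=[............]
after create(d) → d:[0]  free=[F...........]
after create(b) → b:[1], d:[0]  free=[FF..........]
after append(d, 3) → b:[1], d:[0, 2, 3, 4]  free=[FFFFF.......]
after create(a) → a:[5], b:[1], d:[0, 2, 3, 4]  free=[FFFFFF......]
after unlink(d) → a:[5], b:[1]  free=[.F...F......]
after append(a, 3) → a:[5, 0, 2, 3], b:[1]  free=[FFFF.F......]
after append(a, 3) → a:[5, 0, 2, 3, 4, 6, 7], b:[1]  free=[FFFFFFFF....]
after unlink(b) → a:[5, 0, 2, 3, 4, 6, 7]  free=[F.FFFFFF....]

blocks(a) = [5, 0, 2, 3, 4, 6, 7]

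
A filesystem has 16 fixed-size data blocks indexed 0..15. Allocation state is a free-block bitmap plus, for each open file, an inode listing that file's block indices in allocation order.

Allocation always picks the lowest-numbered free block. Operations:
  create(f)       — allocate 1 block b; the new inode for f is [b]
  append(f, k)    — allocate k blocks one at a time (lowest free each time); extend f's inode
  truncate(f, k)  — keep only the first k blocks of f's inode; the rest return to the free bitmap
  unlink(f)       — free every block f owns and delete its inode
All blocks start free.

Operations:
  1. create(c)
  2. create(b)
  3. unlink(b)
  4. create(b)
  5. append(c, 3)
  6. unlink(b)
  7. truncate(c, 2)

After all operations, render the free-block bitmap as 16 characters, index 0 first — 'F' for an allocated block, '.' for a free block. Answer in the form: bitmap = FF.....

bitmap = F.F.............

  1. create(c)  ⇒  F...............  {c→[0]}
  2. create(b)  ⇒  FF..............  {b→[1]; c→[0]}
  3. unlink(b)  ⇒  F...............  {c→[0]}
  4. create(b)  ⇒  FF..............  {b→[1]; c→[0]}
  5. append(c, 3)  ⇒  FFFFF...........  {b→[1]; c→[0, 2, 3, 4]}
  6. unlink(b)  ⇒  F.FFF...........  {c→[0, 2, 3, 4]}
  7. truncate(c, 2)  ⇒  F.F.............  {c→[0, 2]}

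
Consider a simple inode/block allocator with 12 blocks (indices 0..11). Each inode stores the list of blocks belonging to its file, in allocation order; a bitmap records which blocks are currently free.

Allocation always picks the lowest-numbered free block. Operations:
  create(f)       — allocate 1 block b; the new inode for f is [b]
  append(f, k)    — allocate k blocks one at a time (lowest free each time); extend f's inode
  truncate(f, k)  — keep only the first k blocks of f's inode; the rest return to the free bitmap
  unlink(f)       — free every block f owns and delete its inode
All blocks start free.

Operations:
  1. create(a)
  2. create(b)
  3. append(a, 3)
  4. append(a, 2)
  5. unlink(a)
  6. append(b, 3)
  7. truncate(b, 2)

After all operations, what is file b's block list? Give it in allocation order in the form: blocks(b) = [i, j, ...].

[1] create(a) — a=0 (map F...........)
[2] create(b) — a=0 b=1 (map FF..........)
[3] append(a, 3) — a=0,2,3,4 b=1 (map FFFFF.......)
[4] append(a, 2) — a=0,2,3,4,5,6 b=1 (map FFFFFFF.....)
[5] unlink(a) — b=1 (map .F..........)
[6] append(b, 3) — b=1,0,2,3 (map FFFF........)
[7] truncate(b, 2) — b=1,0 (map FF..........)

blocks(b) = [1, 0]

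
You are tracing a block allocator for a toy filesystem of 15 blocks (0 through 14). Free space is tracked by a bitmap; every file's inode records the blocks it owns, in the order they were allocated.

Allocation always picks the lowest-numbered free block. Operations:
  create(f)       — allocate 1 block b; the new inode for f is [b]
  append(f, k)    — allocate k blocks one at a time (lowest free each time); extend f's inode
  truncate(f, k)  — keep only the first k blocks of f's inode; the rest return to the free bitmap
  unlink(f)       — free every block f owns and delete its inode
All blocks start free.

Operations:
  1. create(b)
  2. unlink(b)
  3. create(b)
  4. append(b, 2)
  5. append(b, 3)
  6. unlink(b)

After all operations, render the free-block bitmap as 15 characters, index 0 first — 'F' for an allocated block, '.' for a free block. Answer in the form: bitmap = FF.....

bitmap = ...............

create(b): bitmap=F.............. | b=[0]
unlink(b): bitmap=............... | 
create(b): bitmap=F.............. | b=[0]
append(b, 2): bitmap=FFF............ | b=[0, 1, 2]
append(b, 3): bitmap=FFFFFF......... | b=[0, 1, 2, 3, 4, 5]
unlink(b): bitmap=............... | 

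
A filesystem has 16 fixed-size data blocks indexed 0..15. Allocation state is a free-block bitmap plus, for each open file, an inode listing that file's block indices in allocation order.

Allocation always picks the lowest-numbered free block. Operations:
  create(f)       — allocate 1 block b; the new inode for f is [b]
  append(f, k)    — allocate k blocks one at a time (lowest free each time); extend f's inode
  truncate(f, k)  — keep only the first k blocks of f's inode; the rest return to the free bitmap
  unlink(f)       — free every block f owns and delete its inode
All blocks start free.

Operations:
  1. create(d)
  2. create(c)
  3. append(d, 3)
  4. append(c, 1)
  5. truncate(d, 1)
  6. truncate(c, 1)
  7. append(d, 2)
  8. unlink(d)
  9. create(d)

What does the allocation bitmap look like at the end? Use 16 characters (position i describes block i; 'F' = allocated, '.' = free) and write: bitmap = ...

bitmap = FF..............

after create(d) → d:[0]  free=[F...............]
after create(c) → c:[1], d:[0]  free=[FF..............]
after append(d, 3) → c:[1], d:[0, 2, 3, 4]  free=[FFFFF...........]
after append(c, 1) → c:[1, 5], d:[0, 2, 3, 4]  free=[FFFFFF..........]
after truncate(d, 1) → c:[1, 5], d:[0]  free=[FF...F..........]
after truncate(c, 1) → c:[1], d:[0]  free=[FF..............]
after append(d, 2) → c:[1], d:[0, 2, 3]  free=[FFFF............]
after unlink(d) → c:[1]  free=[.F..............]
after create(d) → c:[1], d:[0]  free=[FF..............]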